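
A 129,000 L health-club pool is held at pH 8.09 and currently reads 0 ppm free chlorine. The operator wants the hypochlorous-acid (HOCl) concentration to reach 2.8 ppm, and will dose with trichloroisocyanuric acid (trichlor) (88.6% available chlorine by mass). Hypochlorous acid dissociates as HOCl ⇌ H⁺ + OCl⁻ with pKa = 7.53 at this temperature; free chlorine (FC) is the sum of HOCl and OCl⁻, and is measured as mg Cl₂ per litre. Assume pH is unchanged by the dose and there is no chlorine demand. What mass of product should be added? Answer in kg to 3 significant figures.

1.89 kg

[OCl⁻]/[HOCl] = 10^(pH − pKa) = 10^(8.09 − 7.53) = 3.631; fraction as HOCl = 1/(1 + 3.631) = 0.2159.
Free chlorine required for 2.8 ppm HOCl: 2.8 / 0.2159 = 12.97 ppm.
FC to add: 12.97 − 0 = 12.97 mg/L as Cl₂.
Cl₂ equivalent: 12.97 mg/L × 129,000 L = 1673 g.
Product at 88.6% available Cl: 1673 / 0.886 = 1888 g.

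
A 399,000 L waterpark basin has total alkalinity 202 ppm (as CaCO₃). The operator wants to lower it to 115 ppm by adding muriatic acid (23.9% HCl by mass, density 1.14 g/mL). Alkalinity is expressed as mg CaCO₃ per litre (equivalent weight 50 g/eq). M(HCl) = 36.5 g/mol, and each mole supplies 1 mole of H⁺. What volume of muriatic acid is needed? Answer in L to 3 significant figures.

93.0 L

Alkalinity to neutralize: (202 − 115) = 87 mg/L as CaCO₃ × 399,000 L = 34,710 g as CaCO₃.
Equivalents of H⁺ required: 34,710 ÷ 50 g/eq = 694.3 eq = 694.3 mol HCl.
Mass of HCl: 694.3 × 36.5 = 25,340 g.
Mass of 23.9% solution: 25,340 / 0.239 = 106,000 g.
Volume: 106,000 g ÷ 1.14 g/mL = 93,010 mL.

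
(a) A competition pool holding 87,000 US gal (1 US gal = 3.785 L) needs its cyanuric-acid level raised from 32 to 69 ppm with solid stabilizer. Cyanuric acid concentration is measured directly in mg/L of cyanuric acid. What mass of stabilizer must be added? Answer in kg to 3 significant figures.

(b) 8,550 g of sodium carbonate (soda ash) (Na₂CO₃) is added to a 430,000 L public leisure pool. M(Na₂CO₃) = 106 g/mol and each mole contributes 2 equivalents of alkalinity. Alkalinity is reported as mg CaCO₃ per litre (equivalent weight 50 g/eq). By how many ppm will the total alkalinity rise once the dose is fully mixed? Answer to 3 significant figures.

(a) 12.2 kg; (b) 18.8 ppm

(a) Volume: 87,000 US gal × 3.785 L/gal = 329,295 L.
(a) CYA to add: (69 − 32) = 37 mg/L × 329,295 L = 12,180 g cyanuric acid.

(b) Moles of Na₂CO₃: 8,550 g ÷ 106 g/mol = 80.66 mol → 161.3 eq of alkalinity.
(b) As CaCO₃: 161.3 eq × 50 g/eq = 8066 g.
(b) Rise: 8066 g / 430,000 L × 1000 = 18.76 mg/L.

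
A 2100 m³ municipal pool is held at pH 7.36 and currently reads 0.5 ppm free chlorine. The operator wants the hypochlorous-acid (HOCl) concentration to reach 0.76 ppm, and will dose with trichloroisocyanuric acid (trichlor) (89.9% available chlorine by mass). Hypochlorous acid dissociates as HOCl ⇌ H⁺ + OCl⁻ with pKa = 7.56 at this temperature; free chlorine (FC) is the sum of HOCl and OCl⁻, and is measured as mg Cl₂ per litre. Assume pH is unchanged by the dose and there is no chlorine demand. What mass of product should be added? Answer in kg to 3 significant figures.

Volume: 2100 m³ = 2,100,000 L.
[OCl⁻]/[HOCl] = 10^(pH − pKa) = 10^(7.36 − 7.56) = 0.631; fraction as HOCl = 1/(1 + 0.631) = 0.6131.
Free chlorine required for 0.76 ppm HOCl: 0.76 / 0.6131 = 1.24 ppm.
FC to add: 1.24 − 0.5 = 0.7395 mg/L as Cl₂.
Cl₂ equivalent: 0.7395 mg/L × 2,100,000 L = 1553 g.
Product at 89.9% available Cl: 1553 / 0.899 = 1727 g.

1.73 kg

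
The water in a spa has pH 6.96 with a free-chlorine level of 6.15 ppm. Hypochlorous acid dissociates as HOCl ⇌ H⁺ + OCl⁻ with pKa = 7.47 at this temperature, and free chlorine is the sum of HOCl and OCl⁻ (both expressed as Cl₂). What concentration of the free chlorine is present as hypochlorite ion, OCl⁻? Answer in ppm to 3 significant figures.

1.45 ppm

[OCl⁻]/[HOCl] = 10^(pH − pKa) = 10^(6.96 − 7.47) = 10^-0.51 = 0.309.
Fraction as HOCl = 1 / (1 + 0.309) = 0.7639.
OCl⁻ = (1 − 0.7639) × 6.15 ppm = 1.452 ppm.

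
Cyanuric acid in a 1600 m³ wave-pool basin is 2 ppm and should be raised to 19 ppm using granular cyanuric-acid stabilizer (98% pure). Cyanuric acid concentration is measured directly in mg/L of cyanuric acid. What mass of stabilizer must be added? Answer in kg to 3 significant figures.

27.8 kg

Volume: 1600 m³ = 1,600,000 L.
CYA to add: (19 − 2) = 17 mg/L × 1,600,000 L = 27,200 g cyanuric acid.
At 98% purity: 27,200 / 0.98 = 27,760 g product.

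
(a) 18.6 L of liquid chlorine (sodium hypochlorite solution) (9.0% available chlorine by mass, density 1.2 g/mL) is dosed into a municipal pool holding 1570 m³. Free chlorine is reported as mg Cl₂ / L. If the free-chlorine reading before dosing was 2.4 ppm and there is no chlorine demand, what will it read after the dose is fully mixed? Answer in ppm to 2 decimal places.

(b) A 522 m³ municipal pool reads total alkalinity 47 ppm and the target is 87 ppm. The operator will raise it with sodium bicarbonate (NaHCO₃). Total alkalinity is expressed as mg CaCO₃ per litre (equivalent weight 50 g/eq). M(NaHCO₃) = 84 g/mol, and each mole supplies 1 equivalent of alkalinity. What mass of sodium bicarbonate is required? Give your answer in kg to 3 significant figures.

(a) 3.68 ppm; (b) 35.1 kg

(a) Volume: 1570 m³ = 1,570,000 L.
(a) Mass of solution: 18.6 L × 1000 mL/L × 1.2 g/mL = 22,320 g.
(a) Available chlorine delivered: 22,320 g × 0.09 = 2009 g as Cl₂.
(a) Concentration rise: 2009 g / 1,570,000 L = 1.279 mg/L = 1.28 ppm.
(a) Final FC: 2.4 + 1.28 = 3.68 ppm.

(b) Volume: 522 m³ = 522,000 L.
(b) Alkalinity to add: (87 − 47) = 40 mg/L as CaCO₃ × 522,000 L = 20,880 g as CaCO₃.
(b) Equivalents: 20,880 g ÷ 50 g/eq = 417.6 eq.
(b) NaHCO₃ supplies 1 eq per mole → 417.6 mol.
(b) Mass: 417.6 mol × 84 g/mol = 35,080 g.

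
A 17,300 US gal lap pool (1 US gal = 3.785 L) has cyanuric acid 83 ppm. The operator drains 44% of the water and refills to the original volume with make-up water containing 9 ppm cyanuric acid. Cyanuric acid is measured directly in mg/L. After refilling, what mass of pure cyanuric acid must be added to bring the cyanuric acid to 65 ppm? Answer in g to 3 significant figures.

Volume: 17,300 US gal × 3.785 L/gal = 65,480 L.
After draining 44% and refilling: 83 × 0.56 + 9 × 0.44 = 50.44 ppm.
Deficit to target: 65 − 50.44 = 14.56 mg/L.
Mass: 14.56 mg/L × 65,480 L = 953.4 g cyanuric acid.

953 g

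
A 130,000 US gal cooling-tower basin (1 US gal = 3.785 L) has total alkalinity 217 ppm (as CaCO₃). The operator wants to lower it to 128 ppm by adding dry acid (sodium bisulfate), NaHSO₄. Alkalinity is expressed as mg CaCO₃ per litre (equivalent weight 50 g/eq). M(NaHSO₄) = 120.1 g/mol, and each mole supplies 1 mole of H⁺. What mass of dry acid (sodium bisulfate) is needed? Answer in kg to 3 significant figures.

105 kg

Volume: 130,000 US gal × 3.785 L/gal = 492,050 L.
Alkalinity to neutralize: (217 − 128) = 89 mg/L as CaCO₃ × 492,050 L = 43,790 g as CaCO₃.
Equivalents of H⁺ required: 43,790 ÷ 50 g/eq = 875.8 eq = 875.8 mol NaHSO₄.
Mass of NaHSO₄: 875.8 × 120.1 = 105,200 g.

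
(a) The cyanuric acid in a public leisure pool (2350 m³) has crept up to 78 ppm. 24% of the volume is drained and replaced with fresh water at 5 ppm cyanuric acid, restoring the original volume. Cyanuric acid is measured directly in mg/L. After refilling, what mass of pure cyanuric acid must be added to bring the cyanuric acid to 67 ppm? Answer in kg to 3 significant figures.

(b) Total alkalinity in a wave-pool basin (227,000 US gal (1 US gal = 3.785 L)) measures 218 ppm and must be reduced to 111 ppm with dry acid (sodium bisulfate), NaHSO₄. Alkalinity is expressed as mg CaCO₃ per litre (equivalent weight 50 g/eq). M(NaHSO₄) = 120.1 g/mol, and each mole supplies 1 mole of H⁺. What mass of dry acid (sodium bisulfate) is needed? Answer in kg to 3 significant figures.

(a) Volume: 2350 m³ = 2,350,000 L.
(a) After draining 24% and refilling: 78 × 0.76 + 5 × 0.24 = 60.48 ppm.
(a) Deficit to target: 67 − 60.48 = 6.52 mg/L.
(a) Mass: 6.52 mg/L × 2,350,000 L = 15,320 g cyanuric acid.

(b) Volume: 227,000 US gal × 3.785 L/gal = 859,195 L.
(b) Alkalinity to neutralize: (218 − 111) = 107 mg/L as CaCO₃ × 859,195 L = 91,930 g as CaCO₃.
(b) Equivalents of H⁺ required: 91,930 ÷ 50 g/eq = 1839 eq = 1839 mol NaHSO₄.
(b) Mass of NaHSO₄: 1839 × 120.1 = 220,800 g.

(a) 15.3 kg; (b) 221 kg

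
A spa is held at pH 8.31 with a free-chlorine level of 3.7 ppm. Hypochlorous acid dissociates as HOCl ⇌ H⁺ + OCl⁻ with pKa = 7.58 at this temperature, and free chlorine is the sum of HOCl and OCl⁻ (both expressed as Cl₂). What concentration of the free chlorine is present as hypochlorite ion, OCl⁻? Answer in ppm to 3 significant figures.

[OCl⁻]/[HOCl] = 10^(pH − pKa) = 10^(8.31 − 7.58) = 10^0.73 = 5.37.
Fraction as HOCl = 1 / (1 + 5.37) = 0.157.
OCl⁻ = (1 − 0.157) × 3.7 ppm = 3.119 ppm.

3.12 ppm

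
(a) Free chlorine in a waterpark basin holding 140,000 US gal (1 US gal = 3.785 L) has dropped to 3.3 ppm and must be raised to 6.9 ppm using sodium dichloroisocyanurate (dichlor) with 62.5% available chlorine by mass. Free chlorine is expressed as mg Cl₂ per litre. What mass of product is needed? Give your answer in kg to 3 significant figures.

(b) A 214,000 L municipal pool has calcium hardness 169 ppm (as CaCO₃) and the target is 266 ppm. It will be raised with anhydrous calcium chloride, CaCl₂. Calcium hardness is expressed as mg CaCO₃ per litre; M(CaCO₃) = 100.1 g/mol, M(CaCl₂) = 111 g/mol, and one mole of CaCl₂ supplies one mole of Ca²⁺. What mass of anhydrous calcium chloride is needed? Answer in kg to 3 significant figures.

(a) 3.05 kg; (b) 23.0 kg

(a) Volume: 140,000 US gal × 3.785 L/gal = 529,900 L.
(a) Chlorine deficit: 6.9 − 3.3 = 3.6 ppm = 3.6 mg/L as Cl₂.
(a) Cl₂ equivalent needed: 3.6 mg/L × 529,900 L = 1,908,000 mg = 1908 g.
(a) Product at 62.5% available chlorine: 1908 / 0.625 = 3052 g.

(b) Hardness to add: (266 − 169) = 97 mg/L as CaCO₃ × 214,000 L = 20,760 g as CaCO₃.
(b) Moles of Ca²⁺ (1 mol Ca²⁺ ≡ 1 mol CaCO₃): 20,760 / 100.1 g/mol = 207.4 mol.
(b) Mass of CaCl₂: 207.4 × 111 = 23,020 g.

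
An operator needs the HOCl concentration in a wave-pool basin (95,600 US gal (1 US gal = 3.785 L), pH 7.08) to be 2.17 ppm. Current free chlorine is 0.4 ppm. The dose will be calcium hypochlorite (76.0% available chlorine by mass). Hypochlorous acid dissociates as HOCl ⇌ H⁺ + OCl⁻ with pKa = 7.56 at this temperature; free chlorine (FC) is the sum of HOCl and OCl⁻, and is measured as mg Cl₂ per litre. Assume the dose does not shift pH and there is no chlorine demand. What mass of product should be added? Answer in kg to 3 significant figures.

Volume: 95,600 US gal × 3.785 L/gal = 361,846 L.
[OCl⁻]/[HOCl] = 10^(pH − pKa) = 10^(7.08 − 7.56) = 0.3311; fraction as HOCl = 1/(1 + 0.3311) = 0.7512.
Free chlorine required for 2.17 ppm HOCl: 2.17 / 0.7512 = 2.889 ppm.
FC to add: 2.889 − 0.4 = 2.489 mg/L as Cl₂.
Cl₂ equivalent: 2.489 mg/L × 361,846 L = 900.5 g.
Product at 76.0% available Cl: 900.5 / 0.76 = 1185 g.

1.18 kg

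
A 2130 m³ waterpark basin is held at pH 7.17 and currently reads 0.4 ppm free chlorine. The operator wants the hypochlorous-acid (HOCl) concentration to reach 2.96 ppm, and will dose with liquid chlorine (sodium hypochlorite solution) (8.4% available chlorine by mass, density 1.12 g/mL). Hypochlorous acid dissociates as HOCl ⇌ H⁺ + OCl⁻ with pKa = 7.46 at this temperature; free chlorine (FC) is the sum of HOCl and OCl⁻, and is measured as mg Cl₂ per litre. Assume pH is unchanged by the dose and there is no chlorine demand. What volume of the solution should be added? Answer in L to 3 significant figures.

92.3 L

Volume: 2130 m³ = 2,130,000 L.
[OCl⁻]/[HOCl] = 10^(pH − pKa) = 10^(7.17 − 7.46) = 0.5129; fraction as HOCl = 1/(1 + 0.5129) = 0.661.
Free chlorine required for 2.96 ppm HOCl: 2.96 / 0.661 = 4.478 ppm.
FC to add: 4.478 − 0.4 = 4.078 mg/L as Cl₂.
Cl₂ equivalent: 4.078 mg/L × 2,130,000 L = 8686 g.
Product at 8.4% available Cl: 8686 / 0.084 = 103,400 g.
Volume: 103,400 g ÷ 1.12 g/mL = 92,330 mL.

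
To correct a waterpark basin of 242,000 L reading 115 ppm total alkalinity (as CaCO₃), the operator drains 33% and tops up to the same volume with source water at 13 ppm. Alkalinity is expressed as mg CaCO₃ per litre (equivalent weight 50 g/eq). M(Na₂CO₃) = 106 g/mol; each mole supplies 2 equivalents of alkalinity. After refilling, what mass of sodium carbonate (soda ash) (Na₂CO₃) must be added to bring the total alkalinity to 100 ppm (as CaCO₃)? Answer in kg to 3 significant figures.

After draining 33% and refilling: 115 × 0.67 + 13 × 0.33 = 81.34 ppm.
Deficit to target: 100 − 81.34 = 18.66 mg/L.
As CaCO₃: 18.66 mg/L × 242,000 L = 4516 g; ÷ 50 g/eq ÷ 2 = 45.16 mol Na₂CO₃.
Mass: 45.16 × 106 = 4787 g.

4.79 kg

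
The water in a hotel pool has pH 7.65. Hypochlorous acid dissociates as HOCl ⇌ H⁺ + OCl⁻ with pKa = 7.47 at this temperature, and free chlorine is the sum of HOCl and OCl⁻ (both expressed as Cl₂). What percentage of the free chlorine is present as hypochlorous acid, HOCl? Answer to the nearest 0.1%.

[OCl⁻]/[HOCl] = 10^(pH − pKa) = 10^(7.65 − 7.47) = 10^0.18 = 1.514.
Fraction as HOCl = 1 / (1 + 1.514) = 0.3978.

39.8%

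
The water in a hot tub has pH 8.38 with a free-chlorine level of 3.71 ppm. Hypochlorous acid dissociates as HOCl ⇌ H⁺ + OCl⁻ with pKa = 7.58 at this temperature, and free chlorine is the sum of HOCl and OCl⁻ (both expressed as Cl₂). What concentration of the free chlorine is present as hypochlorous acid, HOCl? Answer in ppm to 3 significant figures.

0.508 ppm

[OCl⁻]/[HOCl] = 10^(pH − pKa) = 10^(8.38 − 7.58) = 10^0.80 = 6.31.
Fraction as HOCl = 1 / (1 + 6.31) = 0.1368.
HOCl = 0.1368 × 3.71 ppm = 0.5076 ppm.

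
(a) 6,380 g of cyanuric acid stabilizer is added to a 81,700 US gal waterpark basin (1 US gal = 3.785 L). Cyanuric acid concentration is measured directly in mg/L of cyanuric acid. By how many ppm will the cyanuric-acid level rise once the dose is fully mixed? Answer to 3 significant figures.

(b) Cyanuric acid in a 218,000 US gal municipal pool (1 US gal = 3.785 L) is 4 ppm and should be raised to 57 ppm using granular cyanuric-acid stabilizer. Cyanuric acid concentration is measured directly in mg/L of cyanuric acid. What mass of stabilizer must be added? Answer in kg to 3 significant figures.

(a) Volume: 81,700 US gal × 3.785 L/gal = 309,234 L.
(a) Rise: 6,380 g / 309,234 L × 1000 = 20.63 mg/L.

(b) Volume: 218,000 US gal × 3.785 L/gal = 825,130 L.
(b) CYA to add: (57 − 4) = 53 mg/L × 825,130 L = 43,730 g cyanuric acid.

(a) 20.6 ppm; (b) 43.7 kg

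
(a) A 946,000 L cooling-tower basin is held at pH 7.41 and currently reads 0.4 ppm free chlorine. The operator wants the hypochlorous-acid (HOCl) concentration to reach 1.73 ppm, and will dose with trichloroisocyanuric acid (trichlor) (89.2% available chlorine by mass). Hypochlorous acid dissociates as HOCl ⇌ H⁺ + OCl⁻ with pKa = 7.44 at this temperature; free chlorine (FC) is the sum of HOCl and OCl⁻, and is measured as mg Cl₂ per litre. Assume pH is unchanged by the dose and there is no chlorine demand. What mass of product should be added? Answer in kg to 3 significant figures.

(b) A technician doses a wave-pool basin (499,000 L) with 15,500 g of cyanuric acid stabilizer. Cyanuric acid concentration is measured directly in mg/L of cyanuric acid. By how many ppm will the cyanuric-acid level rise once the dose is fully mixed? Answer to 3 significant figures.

(a) 3.12 kg; (b) 31.1 ppm

(a) [OCl⁻]/[HOCl] = 10^(pH − pKa) = 10^(7.41 − 7.44) = 0.9333; fraction as HOCl = 1/(1 + 0.9333) = 0.5173.
(a) Free chlorine required for 1.73 ppm HOCl: 1.73 / 0.5173 = 3.345 ppm.
(a) FC to add: 3.345 − 0.4 = 2.945 mg/L as Cl₂.
(a) Cl₂ equivalent: 2.945 mg/L × 946,000 L = 2786 g.
(a) Product at 89.2% available Cl: 2786 / 0.892 = 3123 g.

(b) Rise: 15,500 g / 499,000 L × 1000 = 31.06 mg/L.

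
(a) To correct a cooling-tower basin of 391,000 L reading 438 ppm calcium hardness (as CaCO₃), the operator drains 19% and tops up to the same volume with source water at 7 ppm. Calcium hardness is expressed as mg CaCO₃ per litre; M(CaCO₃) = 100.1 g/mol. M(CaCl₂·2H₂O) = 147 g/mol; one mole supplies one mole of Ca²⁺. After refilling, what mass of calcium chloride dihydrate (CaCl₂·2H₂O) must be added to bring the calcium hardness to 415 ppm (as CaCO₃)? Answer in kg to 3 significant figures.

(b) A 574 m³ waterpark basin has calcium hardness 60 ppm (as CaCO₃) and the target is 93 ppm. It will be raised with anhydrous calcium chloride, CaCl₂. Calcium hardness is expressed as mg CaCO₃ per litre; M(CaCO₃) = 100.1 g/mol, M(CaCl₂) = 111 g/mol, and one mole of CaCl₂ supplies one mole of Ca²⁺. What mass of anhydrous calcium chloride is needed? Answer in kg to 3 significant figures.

(a) After draining 19% and refilling: 438 × 0.81 + 7 × 0.19 = 356.11 ppm.
(a) Deficit to target: 415 − 356.11 = 58.89 mg/L.
(a) As CaCO₃: 58.89 mg/L × 391,000 L = 23,030 g; ÷ 100.1 = 230 mol Ca²⁺.
(a) Mass: 230 × 147 = 33,810 g.

(b) Volume: 574 m³ = 574,000 L.
(b) Hardness to add: (93 − 60) = 33 mg/L as CaCO₃ × 574,000 L = 18,940 g as CaCO₃.
(b) Moles of Ca²⁺ (1 mol Ca²⁺ ≡ 1 mol CaCO₃): 18,940 / 100.1 g/mol = 189.2 mol.
(b) Mass of CaCl₂: 189.2 × 111 = 21,000 g.

(a) 33.8 kg; (b) 21.0 kg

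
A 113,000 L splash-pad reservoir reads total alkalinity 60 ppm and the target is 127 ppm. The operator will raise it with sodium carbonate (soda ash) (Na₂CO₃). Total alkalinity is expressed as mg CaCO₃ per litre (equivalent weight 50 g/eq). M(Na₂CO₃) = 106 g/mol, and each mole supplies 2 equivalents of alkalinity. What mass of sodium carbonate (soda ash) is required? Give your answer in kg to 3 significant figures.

8.03 kg

Alkalinity to add: (127 − 60) = 67 mg/L as CaCO₃ × 113,000 L = 7571 g as CaCO₃.
Equivalents: 7571 g ÷ 50 g/eq = 151.4 eq.
Each mole of Na₂CO₃ supplies 2 eq, so 151.4 / 2 = 75.71 mol.
Mass: 75.71 mol × 106 g/mol = 8025 g.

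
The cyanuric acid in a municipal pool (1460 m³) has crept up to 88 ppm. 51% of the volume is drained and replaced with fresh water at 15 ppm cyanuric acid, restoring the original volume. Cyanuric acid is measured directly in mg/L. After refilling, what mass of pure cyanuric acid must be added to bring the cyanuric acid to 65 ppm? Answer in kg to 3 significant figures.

Volume: 1460 m³ = 1,460,000 L.
After draining 51% and refilling: 88 × 0.49 + 15 × 0.51 = 50.77 ppm.
Deficit to target: 65 − 50.77 = 14.23 mg/L.
Mass: 14.23 mg/L × 1,460,000 L = 20,780 g cyanuric acid.

20.8 kg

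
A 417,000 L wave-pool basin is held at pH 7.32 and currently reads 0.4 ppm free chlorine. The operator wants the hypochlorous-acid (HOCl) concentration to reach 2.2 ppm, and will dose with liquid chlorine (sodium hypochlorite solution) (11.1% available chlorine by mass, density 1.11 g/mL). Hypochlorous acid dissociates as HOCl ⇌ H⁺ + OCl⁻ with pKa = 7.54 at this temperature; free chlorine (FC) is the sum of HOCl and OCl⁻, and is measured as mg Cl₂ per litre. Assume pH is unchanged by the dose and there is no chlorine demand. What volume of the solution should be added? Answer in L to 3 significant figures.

[OCl⁻]/[HOCl] = 10^(pH − pKa) = 10^(7.32 − 7.54) = 0.6026; fraction as HOCl = 1/(1 + 0.6026) = 0.624.
Free chlorine required for 2.2 ppm HOCl: 2.2 / 0.624 = 3.526 ppm.
FC to add: 3.526 − 0.4 = 3.126 mg/L as Cl₂.
Cl₂ equivalent: 3.126 mg/L × 417,000 L = 1303 g.
Product at 11.1% available Cl: 1303 / 0.111 = 11,740 g.
Volume: 11,740 g ÷ 1.11 g/mL = 10,580 mL.

10.6 L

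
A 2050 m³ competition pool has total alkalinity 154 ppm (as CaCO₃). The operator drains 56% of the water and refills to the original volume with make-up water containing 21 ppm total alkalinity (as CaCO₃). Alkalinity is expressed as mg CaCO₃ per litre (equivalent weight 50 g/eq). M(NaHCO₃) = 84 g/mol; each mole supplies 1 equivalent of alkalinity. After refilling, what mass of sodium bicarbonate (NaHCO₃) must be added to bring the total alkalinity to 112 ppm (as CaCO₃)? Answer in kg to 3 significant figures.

112 kg

Volume: 2050 m³ = 2,050,000 L.
After draining 56% and refilling: 154 × 0.44 + 21 × 0.56 = 79.52 ppm.
Deficit to target: 112 − 79.52 = 32.48 mg/L.
As CaCO₃: 32.48 mg/L × 2,050,000 L = 66,580 g; ÷ 50 g/eq ÷ 1 = 1332 mol NaHCO₃.
Mass: 1332 × 84 = 111,900 g.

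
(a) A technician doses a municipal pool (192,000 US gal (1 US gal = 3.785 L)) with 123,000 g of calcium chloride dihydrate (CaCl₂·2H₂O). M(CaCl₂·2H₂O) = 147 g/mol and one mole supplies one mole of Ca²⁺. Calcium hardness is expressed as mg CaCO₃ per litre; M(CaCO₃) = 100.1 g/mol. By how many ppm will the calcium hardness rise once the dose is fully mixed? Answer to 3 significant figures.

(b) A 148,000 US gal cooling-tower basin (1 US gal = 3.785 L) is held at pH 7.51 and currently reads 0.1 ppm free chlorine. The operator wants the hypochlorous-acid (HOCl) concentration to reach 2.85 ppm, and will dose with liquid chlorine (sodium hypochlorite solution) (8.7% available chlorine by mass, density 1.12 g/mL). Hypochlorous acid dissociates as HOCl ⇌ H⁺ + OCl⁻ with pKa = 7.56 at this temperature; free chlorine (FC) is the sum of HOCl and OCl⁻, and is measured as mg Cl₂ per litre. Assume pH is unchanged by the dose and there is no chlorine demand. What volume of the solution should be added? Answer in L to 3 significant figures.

(a) 115 ppm; (b) 30.4 L

(a) Volume: 192,000 US gal × 3.785 L/gal = 726,720 L.
(a) Moles of Ca²⁺: 123,000 g ÷ 147 g/mol = 836.7 mol.
(a) As CaCO₃: 836.7 mol × 100.1 g/mol = 83,760 g.
(a) Rise: 83,760 g / 726,720 L × 1000 = 115.3 mg/L.

(b) Volume: 148,000 US gal × 3.785 L/gal = 560,180 L.
(b) [OCl⁻]/[HOCl] = 10^(pH − pKa) = 10^(7.51 − 7.56) = 0.8913; fraction as HOCl = 1/(1 + 0.8913) = 0.5288.
(b) Free chlorine required for 2.85 ppm HOCl: 2.85 / 0.5288 = 5.39 ppm.
(b) FC to add: 5.39 − 0.1 = 5.29 mg/L as Cl₂.
(b) Cl₂ equivalent: 5.29 mg/L × 560,180 L = 2963 g.
(b) Product at 8.7% available Cl: 2963 / 0.087 = 34,060 g.
(b) Volume: 34,060 g ÷ 1.12 g/mL = 30,410 mL.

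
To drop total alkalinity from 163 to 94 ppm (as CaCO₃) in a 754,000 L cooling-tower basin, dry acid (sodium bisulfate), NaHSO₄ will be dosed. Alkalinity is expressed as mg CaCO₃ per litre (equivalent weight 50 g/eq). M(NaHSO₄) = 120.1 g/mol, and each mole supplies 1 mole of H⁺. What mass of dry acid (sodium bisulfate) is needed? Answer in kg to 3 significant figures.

125 kg

Alkalinity to neutralize: (163 − 94) = 69 mg/L as CaCO₃ × 754,000 L = 52,030 g as CaCO₃.
Equivalents of H⁺ required: 52,030 ÷ 50 g/eq = 1041 eq = 1041 mol NaHSO₄.
Mass of NaHSO₄: 1041 × 120.1 = 125,000 g.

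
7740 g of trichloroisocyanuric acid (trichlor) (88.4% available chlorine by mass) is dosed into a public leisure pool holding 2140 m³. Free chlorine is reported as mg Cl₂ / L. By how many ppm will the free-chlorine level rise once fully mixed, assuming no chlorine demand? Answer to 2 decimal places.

3.20 ppm

Volume: 2140 m³ = 2,140,000 L.
Available chlorine delivered: 7740 g × 0.884 = 6842 g as Cl₂.
Concentration rise: 6842 g / 2,140,000 L = 3.197 mg/L = 3.20 ppm.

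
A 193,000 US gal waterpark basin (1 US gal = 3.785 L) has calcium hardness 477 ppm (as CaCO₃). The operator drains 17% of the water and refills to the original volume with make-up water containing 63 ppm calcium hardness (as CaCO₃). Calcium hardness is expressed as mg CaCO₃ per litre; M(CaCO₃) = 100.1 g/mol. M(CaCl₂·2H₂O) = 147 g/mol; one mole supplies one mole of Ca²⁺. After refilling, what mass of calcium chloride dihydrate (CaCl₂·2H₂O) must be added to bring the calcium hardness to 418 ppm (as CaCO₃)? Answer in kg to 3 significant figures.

12.2 kg

Volume: 193,000 US gal × 3.785 L/gal = 730,505 L.
After draining 17% and refilling: 477 × 0.83 + 63 × 0.17 = 406.62 ppm.
Deficit to target: 418 − 406.62 = 11.38 mg/L.
As CaCO₃: 11.38 mg/L × 730,505 L = 8313 g; ÷ 100.1 = 83.05 mol Ca²⁺.
Mass: 83.05 × 147 = 12,210 g.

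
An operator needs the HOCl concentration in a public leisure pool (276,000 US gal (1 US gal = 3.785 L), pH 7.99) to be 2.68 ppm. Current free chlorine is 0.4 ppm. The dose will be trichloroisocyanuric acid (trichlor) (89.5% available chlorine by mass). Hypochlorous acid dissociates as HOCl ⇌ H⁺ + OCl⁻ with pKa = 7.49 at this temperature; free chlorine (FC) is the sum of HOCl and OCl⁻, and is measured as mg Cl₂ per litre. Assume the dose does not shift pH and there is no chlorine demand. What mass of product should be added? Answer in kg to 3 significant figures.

12.6 kg

Volume: 276,000 US gal × 3.785 L/gal = 1,044,660 L.
[OCl⁻]/[HOCl] = 10^(pH − pKa) = 10^(7.99 − 7.49) = 3.162; fraction as HOCl = 1/(1 + 3.162) = 0.2403.
Free chlorine required for 2.68 ppm HOCl: 2.68 / 0.2403 = 11.15 ppm.
FC to add: 11.15 − 0.4 = 10.75 mg/L as Cl₂.
Cl₂ equivalent: 10.75 mg/L × 1,044,660 L = 11,240 g.
Product at 89.5% available Cl: 11,240 / 0.895 = 12,550 g.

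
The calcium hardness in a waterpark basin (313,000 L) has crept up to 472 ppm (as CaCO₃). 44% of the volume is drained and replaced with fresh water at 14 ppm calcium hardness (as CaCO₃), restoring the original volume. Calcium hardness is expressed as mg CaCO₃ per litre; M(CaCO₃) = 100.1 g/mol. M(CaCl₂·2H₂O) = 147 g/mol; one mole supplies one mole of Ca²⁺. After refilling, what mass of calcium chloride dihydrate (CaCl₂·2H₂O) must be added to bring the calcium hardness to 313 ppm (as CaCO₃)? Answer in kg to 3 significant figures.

19.5 kg

After draining 44% and refilling: 472 × 0.56 + 14 × 0.44 = 270.48 ppm.
Deficit to target: 313 − 270.48 = 42.52 mg/L.
As CaCO₃: 42.52 mg/L × 313,000 L = 13,310 g; ÷ 100.1 = 133 mol Ca²⁺.
Mass: 133 × 147 = 19,540 g.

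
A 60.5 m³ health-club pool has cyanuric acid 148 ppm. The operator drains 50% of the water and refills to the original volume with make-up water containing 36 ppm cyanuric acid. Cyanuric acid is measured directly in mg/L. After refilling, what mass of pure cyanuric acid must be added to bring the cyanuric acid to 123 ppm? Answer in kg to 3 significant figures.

1.88 kg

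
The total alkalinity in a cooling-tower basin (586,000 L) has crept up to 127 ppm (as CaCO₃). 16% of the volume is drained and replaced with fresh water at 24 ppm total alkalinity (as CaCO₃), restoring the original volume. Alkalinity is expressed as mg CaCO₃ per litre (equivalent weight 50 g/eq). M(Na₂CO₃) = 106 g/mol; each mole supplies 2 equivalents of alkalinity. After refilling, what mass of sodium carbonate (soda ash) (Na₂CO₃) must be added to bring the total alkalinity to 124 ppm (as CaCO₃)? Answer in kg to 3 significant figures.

8.37 kg

After draining 16% and refilling: 127 × 0.84 + 24 × 0.16 = 110.52 ppm.
Deficit to target: 124 − 110.52 = 13.48 mg/L.
As CaCO₃: 13.48 mg/L × 586,000 L = 7899 g; ÷ 50 g/eq ÷ 2 = 78.99 mol Na₂CO₃.
Mass: 78.99 × 106 = 8373 g.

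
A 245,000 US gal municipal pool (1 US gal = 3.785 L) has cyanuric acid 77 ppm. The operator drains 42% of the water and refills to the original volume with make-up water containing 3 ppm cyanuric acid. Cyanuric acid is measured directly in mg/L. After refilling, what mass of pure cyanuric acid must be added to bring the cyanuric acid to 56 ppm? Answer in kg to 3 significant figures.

9.35 kg

Volume: 245,000 US gal × 3.785 L/gal = 927,325 L.
After draining 42% and refilling: 77 × 0.58 + 3 × 0.42 = 45.92 ppm.
Deficit to target: 56 − 45.92 = 10.08 mg/L.
Mass: 10.08 mg/L × 927,325 L = 9347 g cyanuric acid.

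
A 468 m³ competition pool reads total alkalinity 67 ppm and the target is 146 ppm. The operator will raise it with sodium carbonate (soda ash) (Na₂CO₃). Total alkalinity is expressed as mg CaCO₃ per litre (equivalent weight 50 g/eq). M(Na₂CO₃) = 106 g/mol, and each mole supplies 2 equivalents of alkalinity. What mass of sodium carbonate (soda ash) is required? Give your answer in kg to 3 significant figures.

Volume: 468 m³ = 468,000 L.
Alkalinity to add: (146 − 67) = 79 mg/L as CaCO₃ × 468,000 L = 36,970 g as CaCO₃.
Equivalents: 36,970 g ÷ 50 g/eq = 739.4 eq.
Each mole of Na₂CO₃ supplies 2 eq, so 739.4 / 2 = 369.7 mol.
Mass: 369.7 mol × 106 g/mol = 39,190 g.

39.2 kg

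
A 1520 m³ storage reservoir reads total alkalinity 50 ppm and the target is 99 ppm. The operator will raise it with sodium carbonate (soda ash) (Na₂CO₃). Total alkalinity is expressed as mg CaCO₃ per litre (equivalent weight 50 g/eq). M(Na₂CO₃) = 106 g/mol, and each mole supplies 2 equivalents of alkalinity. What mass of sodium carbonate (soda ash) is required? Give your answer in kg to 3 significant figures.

78.9 kg

Volume: 1520 m³ = 1,520,000 L.
Alkalinity to add: (99 − 50) = 49 mg/L as CaCO₃ × 1,520,000 L = 74,480 g as CaCO₃.
Equivalents: 74,480 g ÷ 50 g/eq = 1490 eq.
Each mole of Na₂CO₃ supplies 2 eq, so 1490 / 2 = 744.8 mol.
Mass: 744.8 mol × 106 g/mol = 78,950 g.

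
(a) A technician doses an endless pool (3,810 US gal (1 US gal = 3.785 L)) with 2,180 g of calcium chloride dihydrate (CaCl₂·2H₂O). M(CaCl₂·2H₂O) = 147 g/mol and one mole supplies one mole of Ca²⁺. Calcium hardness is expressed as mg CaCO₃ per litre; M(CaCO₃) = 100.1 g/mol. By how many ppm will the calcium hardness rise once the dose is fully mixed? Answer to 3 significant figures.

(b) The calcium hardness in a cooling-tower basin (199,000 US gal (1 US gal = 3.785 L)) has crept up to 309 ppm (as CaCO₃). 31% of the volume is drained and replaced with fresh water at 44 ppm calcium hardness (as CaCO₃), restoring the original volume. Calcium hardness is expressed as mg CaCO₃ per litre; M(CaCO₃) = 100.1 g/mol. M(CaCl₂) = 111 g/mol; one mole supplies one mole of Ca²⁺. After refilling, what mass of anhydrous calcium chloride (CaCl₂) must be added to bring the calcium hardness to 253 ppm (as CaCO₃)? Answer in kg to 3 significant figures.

(a) Volume: 3,810 US gal × 3.785 L/gal = 14,421 L.
(a) Moles of Ca²⁺: 2,180 g ÷ 147 g/mol = 14.83 mol.
(a) As CaCO₃: 14.83 mol × 100.1 g/mol = 1484 g.
(a) Rise: 1484 g / 14,421 L × 1000 = 102.9 mg/L.

(b) Volume: 199,000 US gal × 3.785 L/gal = 753,215 L.
(b) After draining 31% and refilling: 309 × 0.69 + 44 × 0.31 = 226.85 ppm.
(b) Deficit to target: 253 − 226.85 = 26.15 mg/L.
(b) As CaCO₃: 26.15 mg/L × 753,215 L = 19,700 g; ÷ 100.1 = 196.8 mol Ca²⁺.
(b) Mass: 196.8 × 111 = 21,840 g.

(a) 103 ppm; (b) 21.8 kg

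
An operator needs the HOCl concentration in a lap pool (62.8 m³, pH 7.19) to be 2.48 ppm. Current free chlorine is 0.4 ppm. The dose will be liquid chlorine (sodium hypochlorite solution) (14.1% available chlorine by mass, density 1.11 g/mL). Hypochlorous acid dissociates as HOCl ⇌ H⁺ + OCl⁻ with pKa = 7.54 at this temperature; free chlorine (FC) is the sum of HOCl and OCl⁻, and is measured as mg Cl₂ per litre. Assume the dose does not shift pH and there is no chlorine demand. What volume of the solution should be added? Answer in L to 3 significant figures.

Volume: 62.8 m³ = 62,800 L.
[OCl⁻]/[HOCl] = 10^(pH − pKa) = 10^(7.19 − 7.54) = 0.4467; fraction as HOCl = 1/(1 + 0.4467) = 0.6912.
Free chlorine required for 2.48 ppm HOCl: 2.48 / 0.6912 = 3.588 ppm.
FC to add: 3.588 − 0.4 = 3.188 mg/L as Cl₂.
Cl₂ equivalent: 3.188 mg/L × 62,800 L = 200.2 g.
Product at 14.1% available Cl: 200.2 / 0.141 = 1420 g.
Volume: 1420 g ÷ 1.11 g/mL = 1279 mL.

1.28 L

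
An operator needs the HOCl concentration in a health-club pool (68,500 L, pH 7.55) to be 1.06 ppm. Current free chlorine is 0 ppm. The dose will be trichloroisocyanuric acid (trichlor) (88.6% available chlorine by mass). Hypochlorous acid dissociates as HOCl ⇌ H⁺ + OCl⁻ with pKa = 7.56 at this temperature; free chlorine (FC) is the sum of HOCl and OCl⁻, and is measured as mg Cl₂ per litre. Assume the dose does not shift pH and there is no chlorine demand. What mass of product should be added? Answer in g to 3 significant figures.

[OCl⁻]/[HOCl] = 10^(pH − pKa) = 10^(7.55 − 7.56) = 0.9772; fraction as HOCl = 1/(1 + 0.9772) = 0.5058.
Free chlorine required for 1.06 ppm HOCl: 1.06 / 0.5058 = 2.096 ppm.
FC to add: 2.096 − 0 = 2.096 mg/L as Cl₂.
Cl₂ equivalent: 2.096 mg/L × 68,500 L = 143.6 g.
Product at 88.6% available Cl: 143.6 / 0.886 = 162 g.

162 g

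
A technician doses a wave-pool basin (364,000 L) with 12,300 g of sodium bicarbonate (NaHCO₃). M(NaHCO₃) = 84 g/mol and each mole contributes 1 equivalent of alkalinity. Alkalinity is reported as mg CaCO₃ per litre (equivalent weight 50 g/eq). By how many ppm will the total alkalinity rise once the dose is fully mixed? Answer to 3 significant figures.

Moles of NaHCO₃: 12,300 g ÷ 84 g/mol = 146.4 mol → 146.4 eq of alkalinity.
As CaCO₃: 146.4 eq × 50 g/eq = 7321 g.
Rise: 7321 g / 364,000 L × 1000 = 20.11 mg/L.

20.1 ppm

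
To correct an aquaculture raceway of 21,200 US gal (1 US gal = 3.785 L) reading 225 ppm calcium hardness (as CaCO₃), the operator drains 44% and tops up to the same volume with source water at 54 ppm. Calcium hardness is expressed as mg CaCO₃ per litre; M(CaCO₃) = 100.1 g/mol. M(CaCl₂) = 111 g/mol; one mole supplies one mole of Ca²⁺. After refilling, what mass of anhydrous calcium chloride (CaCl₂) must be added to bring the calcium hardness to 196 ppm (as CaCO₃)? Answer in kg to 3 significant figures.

Volume: 21,200 US gal × 3.785 L/gal = 80,242 L.
After draining 44% and refilling: 225 × 0.56 + 54 × 0.44 = 149.76 ppm.
Deficit to target: 196 − 149.76 = 46.24 mg/L.
As CaCO₃: 46.24 mg/L × 80,242 L = 3710 g; ÷ 100.1 = 37.07 mol Ca²⁺.
Mass: 37.07 × 111 = 4114 g.

4.11 kg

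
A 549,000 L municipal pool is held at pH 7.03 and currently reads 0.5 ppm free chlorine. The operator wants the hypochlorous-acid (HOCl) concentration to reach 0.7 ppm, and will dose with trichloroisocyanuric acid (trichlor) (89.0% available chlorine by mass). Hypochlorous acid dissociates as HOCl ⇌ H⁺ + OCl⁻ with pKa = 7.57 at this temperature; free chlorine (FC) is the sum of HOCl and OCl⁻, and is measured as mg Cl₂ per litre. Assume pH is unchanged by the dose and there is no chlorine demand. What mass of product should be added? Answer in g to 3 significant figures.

[OCl⁻]/[HOCl] = 10^(pH − pKa) = 10^(7.03 − 7.57) = 0.2884; fraction as HOCl = 1/(1 + 0.2884) = 0.7762.
Free chlorine required for 0.7 ppm HOCl: 0.7 / 0.7762 = 0.9019 ppm.
FC to add: 0.9019 − 0.5 = 0.4019 mg/L as Cl₂.
Cl₂ equivalent: 0.4019 mg/L × 549,000 L = 220.6 g.
Product at 89.0% available Cl: 220.6 / 0.89 = 247.9 g.

248 g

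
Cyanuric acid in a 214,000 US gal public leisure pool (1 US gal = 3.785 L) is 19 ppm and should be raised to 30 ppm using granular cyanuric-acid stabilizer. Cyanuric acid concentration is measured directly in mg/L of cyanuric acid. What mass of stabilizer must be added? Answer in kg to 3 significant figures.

Volume: 214,000 US gal × 3.785 L/gal = 809,990 L.
CYA to add: (30 − 19) = 11 mg/L × 809,990 L = 8910 g cyanuric acid.

8.91 kg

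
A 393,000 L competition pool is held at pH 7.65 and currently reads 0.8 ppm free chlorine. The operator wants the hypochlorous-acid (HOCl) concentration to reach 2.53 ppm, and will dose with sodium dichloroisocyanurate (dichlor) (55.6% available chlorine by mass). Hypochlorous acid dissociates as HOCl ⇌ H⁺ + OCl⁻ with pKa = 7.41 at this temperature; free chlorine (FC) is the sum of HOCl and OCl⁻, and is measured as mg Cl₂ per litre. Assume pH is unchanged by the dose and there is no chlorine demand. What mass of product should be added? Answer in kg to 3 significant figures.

[OCl⁻]/[HOCl] = 10^(pH − pKa) = 10^(7.65 − 7.41) = 1.738; fraction as HOCl = 1/(1 + 1.738) = 0.3653.
Free chlorine required for 2.53 ppm HOCl: 2.53 / 0.3653 = 6.927 ppm.
FC to add: 6.927 − 0.8 = 6.127 mg/L as Cl₂.
Cl₂ equivalent: 6.127 mg/L × 393,000 L = 2408 g.
Product at 55.6% available Cl: 2408 / 0.556 = 4331 g.

4.33 kg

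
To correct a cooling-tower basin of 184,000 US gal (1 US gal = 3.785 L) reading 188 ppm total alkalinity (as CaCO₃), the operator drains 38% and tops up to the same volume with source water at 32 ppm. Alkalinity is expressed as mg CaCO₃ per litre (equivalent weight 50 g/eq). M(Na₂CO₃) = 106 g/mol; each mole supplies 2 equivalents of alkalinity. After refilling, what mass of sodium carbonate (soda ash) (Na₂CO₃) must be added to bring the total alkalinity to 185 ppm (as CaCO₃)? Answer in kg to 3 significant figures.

41.5 kg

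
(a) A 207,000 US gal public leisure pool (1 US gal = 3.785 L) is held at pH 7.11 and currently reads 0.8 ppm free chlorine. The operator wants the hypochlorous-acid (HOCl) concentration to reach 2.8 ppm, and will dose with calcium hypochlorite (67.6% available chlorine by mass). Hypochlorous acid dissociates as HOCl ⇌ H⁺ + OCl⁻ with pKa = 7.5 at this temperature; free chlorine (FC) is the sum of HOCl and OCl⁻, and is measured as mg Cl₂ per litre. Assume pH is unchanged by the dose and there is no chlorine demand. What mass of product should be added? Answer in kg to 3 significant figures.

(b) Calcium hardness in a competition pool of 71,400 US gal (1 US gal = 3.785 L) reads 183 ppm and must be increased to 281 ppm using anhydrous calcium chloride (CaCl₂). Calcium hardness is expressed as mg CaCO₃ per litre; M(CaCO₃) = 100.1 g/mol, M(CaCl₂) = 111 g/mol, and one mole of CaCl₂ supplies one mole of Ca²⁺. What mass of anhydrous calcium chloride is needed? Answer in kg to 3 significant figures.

(a) Volume: 207,000 US gal × 3.785 L/gal = 783,495 L.
(a) [OCl⁻]/[HOCl] = 10^(pH − pKa) = 10^(7.11 − 7.5) = 0.4074; fraction as HOCl = 1/(1 + 0.4074) = 0.7105.
(a) Free chlorine required for 2.8 ppm HOCl: 2.8 / 0.7105 = 3.941 ppm.
(a) FC to add: 3.941 − 0.8 = 3.141 mg/L as Cl₂.
(a) Cl₂ equivalent: 3.141 mg/L × 783,495 L = 2461 g.
(a) Product at 67.6% available Cl: 2461 / 0.676 = 3640 g.

(b) Volume: 71,400 US gal × 3.785 L/gal = 270,249 L.
(b) Hardness to add: (281 − 183) = 98 mg/L as CaCO₃ × 270,249 L = 26,480 g as CaCO₃.
(b) Moles of Ca²⁺ (1 mol Ca²⁺ ≡ 1 mol CaCO₃): 26,480 / 100.1 g/mol = 264.6 mol.
(b) Mass of CaCl₂: 264.6 × 111 = 29,370 g.

(a) 3.64 kg; (b) 29.4 kg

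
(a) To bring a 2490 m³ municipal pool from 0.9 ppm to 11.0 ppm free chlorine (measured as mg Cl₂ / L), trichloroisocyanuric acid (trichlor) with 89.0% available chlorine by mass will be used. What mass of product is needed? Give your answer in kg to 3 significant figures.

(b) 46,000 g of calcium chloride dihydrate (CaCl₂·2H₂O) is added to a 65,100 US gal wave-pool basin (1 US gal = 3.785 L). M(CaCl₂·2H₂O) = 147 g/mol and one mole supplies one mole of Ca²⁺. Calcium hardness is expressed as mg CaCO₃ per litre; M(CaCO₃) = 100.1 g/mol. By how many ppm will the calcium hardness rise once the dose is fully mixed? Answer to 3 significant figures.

(a) 28.3 kg; (b) 127 ppm

(a) Volume: 2490 m³ = 2,490,000 L.
(a) Chlorine deficit: 11.0 − 0.9 = 10.1 ppm = 10.1 mg/L as Cl₂.
(a) Cl₂ equivalent needed: 10.1 mg/L × 2,490,000 L = 25,150,000 mg = 25,150 g.
(a) Product at 89.0% available chlorine: 25,150 / 0.89 = 28,260 g.

(b) Volume: 65,100 US gal × 3.785 L/gal = 246,404 L.
(b) Moles of Ca²⁺: 46,000 g ÷ 147 g/mol = 312.9 mol.
(b) As CaCO₃: 312.9 mol × 100.1 g/mol = 31,320 g.
(b) Rise: 31,320 g / 246,404 L × 1000 = 127.1 mg/L.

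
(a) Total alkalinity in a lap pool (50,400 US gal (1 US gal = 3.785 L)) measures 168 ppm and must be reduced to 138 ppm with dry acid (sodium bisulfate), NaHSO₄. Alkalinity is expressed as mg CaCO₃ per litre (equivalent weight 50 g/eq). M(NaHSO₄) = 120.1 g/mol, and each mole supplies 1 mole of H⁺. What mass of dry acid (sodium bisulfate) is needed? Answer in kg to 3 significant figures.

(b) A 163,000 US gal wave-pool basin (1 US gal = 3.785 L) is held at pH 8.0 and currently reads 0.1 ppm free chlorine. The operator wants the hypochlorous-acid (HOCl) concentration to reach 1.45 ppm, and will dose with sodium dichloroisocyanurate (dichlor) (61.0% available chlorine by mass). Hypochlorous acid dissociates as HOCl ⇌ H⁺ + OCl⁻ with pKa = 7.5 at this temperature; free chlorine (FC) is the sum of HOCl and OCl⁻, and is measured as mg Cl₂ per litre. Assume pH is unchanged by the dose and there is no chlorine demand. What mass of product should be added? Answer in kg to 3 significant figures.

(a) Volume: 50,400 US gal × 3.785 L/gal = 190,764 L.
(a) Alkalinity to neutralize: (168 − 138) = 30 mg/L as CaCO₃ × 190,764 L = 5723 g as CaCO₃.
(a) Equivalents of H⁺ required: 5723 ÷ 50 g/eq = 114.5 eq = 114.5 mol NaHSO₄.
(a) Mass of NaHSO₄: 114.5 × 120.1 = 13,750 g.

(b) Volume: 163,000 US gal × 3.785 L/gal = 616,955 L.
(b) [OCl⁻]/[HOCl] = 10^(pH − pKa) = 10^(8.0 − 7.5) = 3.162; fraction as HOCl = 1/(1 + 3.162) = 0.2403.
(b) Free chlorine required for 1.45 ppm HOCl: 1.45 / 0.2403 = 6.035 ppm.
(b) FC to add: 6.035 − 0.1 = 5.935 mg/L as Cl₂.
(b) Cl₂ equivalent: 5.935 mg/L × 616,955 L = 3662 g.
(b) Product at 61.0% available Cl: 3662 / 0.61 = 6003 g.

(a) 13.7 kg; (b) 6.00 kg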